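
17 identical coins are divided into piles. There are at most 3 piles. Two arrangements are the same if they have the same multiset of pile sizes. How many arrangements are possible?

A partial list (first 12 by largest part):
17
16, 1
15, 2
15, 1, 1
14, 3
14, 2, 1
13, 4
13, 3, 1
13, 2, 2
12, 5
12, 4, 1
12, 3, 2
…and 21 more, for 33 total.

33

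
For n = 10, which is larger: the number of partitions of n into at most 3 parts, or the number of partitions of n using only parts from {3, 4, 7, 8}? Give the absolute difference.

Partitions of 10 into at most 3 parts: 14.
Partitions of 10 using only parts from {3, 4, 7, 8}: 2.
|14 − 2| = 12.

12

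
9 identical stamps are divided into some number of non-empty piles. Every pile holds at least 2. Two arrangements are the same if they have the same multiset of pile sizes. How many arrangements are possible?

The partitions of 9 that satisfy the conditions:
9
7 + 2
6 + 3
5 + 4
5 + 2 + 2
4 + 3 + 2
3 + 3 + 3
3 + 2 + 2 + 2
That's 8 in total.

8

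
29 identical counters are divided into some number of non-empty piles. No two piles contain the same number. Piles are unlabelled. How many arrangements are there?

256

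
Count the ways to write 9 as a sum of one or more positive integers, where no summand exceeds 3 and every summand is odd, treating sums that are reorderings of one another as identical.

They are:
3,3,3
3,3,1,1,1
3,1,1,1,1,1,1
1,1,1,1,1,1,1,1,1
That's 4 in total.

4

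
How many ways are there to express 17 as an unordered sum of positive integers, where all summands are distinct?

38

There are too many to list fully; the first 12 (by largest part) are:
17
16+1
15+2
14+3
14+2+1
13+4
13+3+1
12+5
12+4+1
12+3+2
11+6
11+5+1
…and 26 more, for 38 total.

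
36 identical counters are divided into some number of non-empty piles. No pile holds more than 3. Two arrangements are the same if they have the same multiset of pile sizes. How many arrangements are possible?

127

Direct enumeration gives 127 partitions.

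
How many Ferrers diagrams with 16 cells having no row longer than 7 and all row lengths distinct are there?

8

They are:
7 + 6 + 3
7 + 6 + 2 + 1
7 + 5 + 4
7 + 5 + 3 + 1
7 + 4 + 3 + 2
6 + 5 + 4 + 1
6 + 5 + 3 + 2
6 + 4 + 3 + 2 + 1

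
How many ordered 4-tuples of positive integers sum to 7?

20

By stars and bars with positive parts, the count is C(6,3) = 20.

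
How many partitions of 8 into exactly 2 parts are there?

They are:
7, 1
6, 2
5, 3
4, 4

4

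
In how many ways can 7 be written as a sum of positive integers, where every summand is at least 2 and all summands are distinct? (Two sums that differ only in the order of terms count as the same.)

Listing the qualifying partitions of 7:
7
5, 2
4, 3

3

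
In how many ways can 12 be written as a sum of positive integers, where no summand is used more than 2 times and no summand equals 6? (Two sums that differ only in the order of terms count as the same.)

There are too many to list fully; the first 12 (by largest part) are:
12
11+1
10+2
10+1+1
9+3
9+2+1
8+4
8+3+1
8+2+2
8+2+1+1
7+5
7+4+1
…and 17 more, for 29 total.

29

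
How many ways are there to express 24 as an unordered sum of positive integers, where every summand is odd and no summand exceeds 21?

121

Counting exhaustively, 121 partitions satisfy the conditions.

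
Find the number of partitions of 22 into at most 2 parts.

Listing the qualifying partitions of 22:
22
21+1
20+2
19+3
18+4
17+5
16+6
15+7
14+8
13+9
12+10
11+11
That's 12 in total.

12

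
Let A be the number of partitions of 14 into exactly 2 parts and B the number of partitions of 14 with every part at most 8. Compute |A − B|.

Partitions of 14 into exactly 2 parts: 7.
Partitions of 14 with every part at most 8: 116.
|7 − 116| = 109.

109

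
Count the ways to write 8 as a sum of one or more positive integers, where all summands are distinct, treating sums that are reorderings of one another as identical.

6

Enumerating:
8
7,1
6,2
5,3
5,2,1
4,3,1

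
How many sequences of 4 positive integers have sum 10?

By stars and bars with positive parts, the count is C(9,3) = 84.

84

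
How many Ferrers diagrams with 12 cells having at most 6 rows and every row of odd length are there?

Enumerating:
11,1
9,3
9,1,1,1
7,5
7,3,1,1
7,1,1,1,1,1
5,5,1,1
5,3,3,1
5,3,1,1,1,1
3,3,3,3
3,3,3,1,1,1

11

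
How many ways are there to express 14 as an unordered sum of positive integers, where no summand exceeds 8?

116

Counting exhaustively, 116 partitions satisfy the conditions.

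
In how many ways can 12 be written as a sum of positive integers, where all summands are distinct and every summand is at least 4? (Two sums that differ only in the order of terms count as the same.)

The partitions of 12 that satisfy the conditions:
12
8+4
7+5

3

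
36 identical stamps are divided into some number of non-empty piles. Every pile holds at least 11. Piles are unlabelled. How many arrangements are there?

12

They are:
36
11, 25
12, 24
13, 23
14, 22
15, 21
16, 20
17, 19
18, 18
11, 11, 14
11, 12, 13
12, 12, 12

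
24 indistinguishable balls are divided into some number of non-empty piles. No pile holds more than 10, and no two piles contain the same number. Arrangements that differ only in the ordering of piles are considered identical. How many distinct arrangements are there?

A partial list (first 12 by largest part):
10+9+5
10+9+4+1
10+9+3+2
10+8+6
10+8+5+1
10+8+4+2
10+8+3+2+1
10+7+6+1
10+7+5+2
10+7+4+3
10+7+4+2+1
10+6+5+3
…and 26 more, for 38 total.

38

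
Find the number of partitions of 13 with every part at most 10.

97

A full systematic count gives 97.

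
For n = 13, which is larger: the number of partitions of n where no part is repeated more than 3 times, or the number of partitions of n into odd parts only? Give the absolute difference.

46

Partitions of 13 where no part is repeated more than 3 times: 64.
Partitions of 13 into odd parts only: 18.
|64 − 18| = 46.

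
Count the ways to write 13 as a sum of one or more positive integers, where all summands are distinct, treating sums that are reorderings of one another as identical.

The partitions of 13 that satisfy the conditions:
13
12+1
11+2
10+3
10+2+1
9+4
9+3+1
8+5
8+4+1
8+3+2
7+6
7+5+1
7+4+2
7+3+2+1
6+5+2
6+4+3
6+4+2+1
5+4+3+1

18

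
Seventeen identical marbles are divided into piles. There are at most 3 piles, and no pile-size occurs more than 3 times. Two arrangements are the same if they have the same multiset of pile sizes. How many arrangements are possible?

33

A partial list (first 12 by largest part):
17
16 + 1
15 + 2
15 + 1 + 1
14 + 3
14 + 2 + 1
13 + 4
13 + 3 + 1
13 + 2 + 2
12 + 5
12 + 4 + 1
12 + 3 + 2
…and 21 more, for 33 total.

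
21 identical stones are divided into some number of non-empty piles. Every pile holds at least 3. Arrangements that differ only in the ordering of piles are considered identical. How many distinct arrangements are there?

There are too many to list fully; the first 12 (by largest part) are:
21
18, 3
17, 4
16, 5
15, 6
15, 3, 3
14, 7
14, 4, 3
13, 8
13, 5, 3
13, 4, 4
12, 9
…and 48 more, for 60 total.

60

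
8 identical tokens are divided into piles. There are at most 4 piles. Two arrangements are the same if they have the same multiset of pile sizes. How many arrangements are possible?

The partitions of 8 that satisfy the conditions:
8
7+1
6+2
6+1+1
5+3
5+2+1
5+1+1+1
4+4
4+3+1
4+2+2
4+2+1+1
3+3+2
3+3+1+1
3+2+2+1
2+2+2+2

15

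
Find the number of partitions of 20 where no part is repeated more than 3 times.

Systematic enumeration (by largest part, then next-largest, …) yields 320.

320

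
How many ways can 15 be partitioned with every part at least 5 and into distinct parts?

Enumerating:
15
10, 5
9, 6
8, 7

4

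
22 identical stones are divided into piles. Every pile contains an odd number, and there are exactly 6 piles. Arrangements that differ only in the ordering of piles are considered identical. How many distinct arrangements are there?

20

Enumerating:
17 + 1 + 1 + 1 + 1 + 1
15 + 3 + 1 + 1 + 1 + 1
13 + 5 + 1 + 1 + 1 + 1
13 + 3 + 3 + 1 + 1 + 1
11 + 7 + 1 + 1 + 1 + 1
11 + 5 + 3 + 1 + 1 + 1
11 + 3 + 3 + 3 + 1 + 1
9 + 9 + 1 + 1 + 1 + 1
9 + 7 + 3 + 1 + 1 + 1
9 + 5 + 5 + 1 + 1 + 1
9 + 5 + 3 + 3 + 1 + 1
9 + 3 + 3 + 3 + 3 + 1
7 + 7 + 5 + 1 + 1 + 1
7 + 7 + 3 + 3 + 1 + 1
7 + 5 + 5 + 3 + 1 + 1
7 + 5 + 3 + 3 + 3 + 1
7 + 3 + 3 + 3 + 3 + 3
5 + 5 + 5 + 5 + 1 + 1
5 + 5 + 5 + 3 + 3 + 1
5 + 5 + 3 + 3 + 3 + 3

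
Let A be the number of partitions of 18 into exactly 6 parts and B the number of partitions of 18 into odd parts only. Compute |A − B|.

12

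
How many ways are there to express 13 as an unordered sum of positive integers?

Enumerating by decreasing first part gives 101 partitions in all.

101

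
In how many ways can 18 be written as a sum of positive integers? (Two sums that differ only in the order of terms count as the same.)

385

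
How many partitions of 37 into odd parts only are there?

760

A full systematic count gives 760.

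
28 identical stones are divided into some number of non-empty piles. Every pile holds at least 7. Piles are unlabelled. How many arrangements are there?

Listing the qualifying partitions of 28:
28
21 + 7
20 + 8
19 + 9
18 + 10
17 + 11
16 + 12
15 + 13
14 + 14
14 + 7 + 7
13 + 8 + 7
12 + 9 + 7
12 + 8 + 8
11 + 10 + 7
11 + 9 + 8
10 + 10 + 8
10 + 9 + 9
7 + 7 + 7 + 7
Counting gives 18.

18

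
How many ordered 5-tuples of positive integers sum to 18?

By stars and bars with positive parts, the count is C(17,4) = 2380.

2380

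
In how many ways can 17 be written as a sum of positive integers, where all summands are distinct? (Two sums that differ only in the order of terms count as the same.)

38

There are too many to list fully; the first 12 (by largest part) are:
17
16,1
15,2
14,3
14,2,1
13,4
13,3,1
12,5
12,4,1
12,3,2
11,6
11,5,1
…and 26 more, for 38 total.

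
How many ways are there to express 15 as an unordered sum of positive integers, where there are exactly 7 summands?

Listing the qualifying partitions of 15:
9, 1, 1, 1, 1, 1, 1
8, 2, 1, 1, 1, 1, 1
7, 3, 1, 1, 1, 1, 1
7, 2, 2, 1, 1, 1, 1
6, 4, 1, 1, 1, 1, 1
6, 3, 2, 1, 1, 1, 1
6, 2, 2, 2, 1, 1, 1
5, 5, 1, 1, 1, 1, 1
5, 4, 2, 1, 1, 1, 1
5, 3, 3, 1, 1, 1, 1
5, 3, 2, 2, 1, 1, 1
5, 2, 2, 2, 2, 1, 1
4, 4, 3, 1, 1, 1, 1
4, 4, 2, 2, 1, 1, 1
4, 3, 3, 2, 1, 1, 1
4, 3, 2, 2, 2, 1, 1
4, 2, 2, 2, 2, 2, 1
3, 3, 3, 3, 1, 1, 1
3, 3, 3, 2, 2, 1, 1
3, 3, 2, 2, 2, 2, 1
3, 2, 2, 2, 2, 2, 2
Counting gives 21.

21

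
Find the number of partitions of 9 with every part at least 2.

Enumerating:
9
7, 2
6, 3
5, 4
5, 2, 2
4, 3, 2
3, 3, 3
3, 2, 2, 2

8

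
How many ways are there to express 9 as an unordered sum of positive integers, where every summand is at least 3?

They are:
9
6,3
5,4
3,3,3
Counting gives 4.

4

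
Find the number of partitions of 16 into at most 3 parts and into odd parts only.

The partitions of 16 that satisfy the conditions:
15,1
13,3
11,5
9,7

4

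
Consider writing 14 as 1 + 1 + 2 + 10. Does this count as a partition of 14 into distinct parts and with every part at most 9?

No

The parts sum to 14, and the condition 'all summands are distinct' is violated.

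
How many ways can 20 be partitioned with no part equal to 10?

585

Systematic enumeration (by largest part, then next-largest, …) yields 585.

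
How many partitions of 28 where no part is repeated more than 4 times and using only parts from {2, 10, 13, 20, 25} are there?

Listing the qualifying partitions of 28:
20, 2, 2, 2, 2
13, 13, 2
10, 10, 2, 2, 2, 2

3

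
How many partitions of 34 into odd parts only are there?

A full systematic count gives 512.

512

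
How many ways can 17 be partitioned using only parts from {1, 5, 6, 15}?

Listing the qualifying partitions of 17:
15 + 1 + 1
6 + 6 + 5
6 + 6 + 1 + 1 + 1 + 1 + 1
6 + 5 + 5 + 1
6 + 5 + 1 + 1 + 1 + 1 + 1 + 1
6 + 1 + 1 + 1 + 1 + 1 + 1 + 1 + 1 + 1 + 1 + 1
5 + 5 + 5 + 1 + 1
5 + 5 + 1 + 1 + 1 + 1 + 1 + 1 + 1
5 + 1 + 1 + 1 + 1 + 1 + 1 + 1 + 1 + 1 + 1 + 1 + 1
1 + 1 + 1 + 1 + 1 + 1 + 1 + 1 + 1 + 1 + 1 + 1 + 1 + 1 + 1 + 1 + 1

10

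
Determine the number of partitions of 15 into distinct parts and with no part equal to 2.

16

Enumerating:
15
1 + 14
3 + 12
4 + 11
1 + 3 + 11
5 + 10
1 + 4 + 10
6 + 9
1 + 5 + 9
7 + 8
1 + 6 + 8
3 + 4 + 8
3 + 5 + 7
1 + 3 + 4 + 7
4 + 5 + 6
1 + 3 + 5 + 6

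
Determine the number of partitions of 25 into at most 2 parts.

Enumerating:
25
1 + 24
2 + 23
3 + 22
4 + 21
5 + 20
6 + 19
7 + 18
8 + 17
9 + 16
10 + 15
11 + 14
12 + 13
Counting gives 13.

13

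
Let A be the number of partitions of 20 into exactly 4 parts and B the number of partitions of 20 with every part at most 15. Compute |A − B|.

551

Partitions of 20 into exactly 4 parts: 64.
Partitions of 20 with every part at most 15: 615.
|64 − 615| = 551.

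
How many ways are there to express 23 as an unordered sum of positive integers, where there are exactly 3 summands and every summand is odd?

They are:
1,1,21
1,3,19
1,5,17
3,3,17
1,7,15
3,5,15
1,9,13
3,7,13
5,5,13
1,11,11
3,9,11
5,7,11
5,9,9
7,7,9
That's 14 in total.

14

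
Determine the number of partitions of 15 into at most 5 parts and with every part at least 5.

5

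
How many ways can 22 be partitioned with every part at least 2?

Direct enumeration gives 210 partitions.

210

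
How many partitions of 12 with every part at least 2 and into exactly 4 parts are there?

Enumerating:
6+2+2+2
5+3+2+2
4+4+2+2
4+3+3+2
3+3+3+3

5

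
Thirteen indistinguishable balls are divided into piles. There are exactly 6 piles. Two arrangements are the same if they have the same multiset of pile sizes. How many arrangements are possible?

14

Enumerating:
8+1+1+1+1+1
7+2+1+1+1+1
6+3+1+1+1+1
6+2+2+1+1+1
5+4+1+1+1+1
5+3+2+1+1+1
5+2+2+2+1+1
4+4+2+1+1+1
4+3+3+1+1+1
4+3+2+2+1+1
4+2+2+2+2+1
3+3+3+2+1+1
3+3+2+2+2+1
3+2+2+2+2+2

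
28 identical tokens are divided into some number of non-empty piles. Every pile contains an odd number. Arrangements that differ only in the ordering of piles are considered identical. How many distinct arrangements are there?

222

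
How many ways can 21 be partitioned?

792

Direct enumeration gives 792 partitions.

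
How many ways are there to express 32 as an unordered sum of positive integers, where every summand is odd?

There are 390 such partitions.

390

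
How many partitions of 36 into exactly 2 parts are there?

18

They are:
35 + 1
34 + 2
33 + 3
32 + 4
31 + 5
30 + 6
29 + 7
28 + 8
27 + 9
26 + 10
25 + 11
24 + 12
23 + 13
22 + 14
21 + 15
20 + 16
19 + 17
18 + 18
Counting gives 18.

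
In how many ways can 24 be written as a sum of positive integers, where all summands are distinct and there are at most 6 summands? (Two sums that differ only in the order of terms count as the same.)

Systematic enumeration (by largest part, then next-largest, …) yields 122.

122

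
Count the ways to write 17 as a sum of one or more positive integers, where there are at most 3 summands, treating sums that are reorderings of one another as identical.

A partial list (first 12 by largest part):
17
16, 1
15, 2
15, 1, 1
14, 3
14, 2, 1
13, 4
13, 3, 1
13, 2, 2
12, 5
12, 4, 1
12, 3, 2
…and 21 more, for 33 total.

33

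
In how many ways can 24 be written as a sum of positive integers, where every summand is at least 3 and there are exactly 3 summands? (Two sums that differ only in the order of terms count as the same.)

27

There are too many to list fully; the first 12 (by largest part) are:
18+3+3
17+4+3
16+5+3
16+4+4
15+6+3
15+5+4
14+7+3
14+6+4
14+5+5
13+8+3
13+7+4
13+6+5
…and 15 more, for 27 total.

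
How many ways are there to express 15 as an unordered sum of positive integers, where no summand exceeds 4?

There are too many to list fully; the first 12 (by largest part) are:
4 + 4 + 4 + 3
4 + 4 + 4 + 2 + 1
4 + 4 + 4 + 1 + 1 + 1
4 + 4 + 3 + 3 + 1
4 + 4 + 3 + 2 + 2
4 + 4 + 3 + 2 + 1 + 1
4 + 4 + 3 + 1 + 1 + 1 + 1
4 + 4 + 2 + 2 + 2 + 1
4 + 4 + 2 + 2 + 1 + 1 + 1
4 + 4 + 2 + 1 + 1 + 1 + 1 + 1
4 + 4 + 1 + 1 + 1 + 1 + 1 + 1 + 1
4 + 3 + 3 + 3 + 2
…and 42 more, for 54 total.

54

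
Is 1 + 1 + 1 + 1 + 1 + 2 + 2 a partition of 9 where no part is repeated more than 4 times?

The parts sum to 9, and the condition 'no summand is used more than 4 times' is violated.

No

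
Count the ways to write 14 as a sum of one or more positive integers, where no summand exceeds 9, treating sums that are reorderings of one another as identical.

123

A full systematic count gives 123.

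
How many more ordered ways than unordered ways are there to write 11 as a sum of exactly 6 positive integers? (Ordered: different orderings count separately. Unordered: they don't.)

Compositions: C(10,5) = 252.
Unordered (partitions into 6 parts): 7.
Difference: 252 − 7 = 245.

245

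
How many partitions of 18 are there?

There are 385 such partitions.

385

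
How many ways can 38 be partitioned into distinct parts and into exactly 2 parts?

The partitions of 38 that satisfy the conditions:
37 + 1
36 + 2
35 + 3
34 + 4
33 + 5
32 + 6
31 + 7
30 + 8
29 + 9
28 + 10
27 + 11
26 + 12
25 + 13
24 + 14
23 + 15
22 + 16
21 + 17
20 + 18
Counting gives 18.

18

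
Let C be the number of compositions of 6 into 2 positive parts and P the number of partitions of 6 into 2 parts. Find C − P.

Ordered (compositions into 2 parts): C(5,1) = 5.
Partitions of 6 into exactly 2 parts: 3.
Difference: 5 − 3 = 2.

2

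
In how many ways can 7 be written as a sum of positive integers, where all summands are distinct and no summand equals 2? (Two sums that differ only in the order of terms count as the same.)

Enumerating:
7
6,1
4,3
That's 3 in total.

3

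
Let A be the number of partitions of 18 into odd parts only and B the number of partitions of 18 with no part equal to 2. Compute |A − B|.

108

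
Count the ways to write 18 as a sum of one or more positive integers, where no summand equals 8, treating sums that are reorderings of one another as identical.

Direct enumeration gives 343 partitions.

343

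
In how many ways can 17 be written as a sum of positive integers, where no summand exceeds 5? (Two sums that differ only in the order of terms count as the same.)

119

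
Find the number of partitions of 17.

297

Direct enumeration gives 297 partitions.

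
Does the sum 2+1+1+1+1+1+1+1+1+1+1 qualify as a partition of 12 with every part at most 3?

The parts sum to 12, and the condition 'no summand exceeds 3' holds.

Yes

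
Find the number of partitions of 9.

There are too many to list fully; the first 12 (by largest part) are:
9
8,1
7,2
7,1,1
6,3
6,2,1
6,1,1,1
5,4
5,3,1
5,2,2
5,2,1,1
5,1,1,1,1
…and 18 more, for 30 total.

30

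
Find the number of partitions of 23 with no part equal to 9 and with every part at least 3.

75

A full systematic count gives 75.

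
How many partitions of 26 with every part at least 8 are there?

Enumerating:
26
18+8
17+9
16+10
15+11
14+12
13+13
10+8+8
9+9+8

9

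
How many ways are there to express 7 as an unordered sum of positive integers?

15

They are:
7
6, 1
5, 2
5, 1, 1
4, 3
4, 2, 1
4, 1, 1, 1
3, 3, 1
3, 2, 2
3, 2, 1, 1
3, 1, 1, 1, 1
2, 2, 2, 1
2, 2, 1, 1, 1
2, 1, 1, 1, 1, 1
1, 1, 1, 1, 1, 1, 1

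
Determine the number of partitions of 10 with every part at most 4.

Listing the qualifying partitions of 10:
4+4+2
4+4+1+1
4+3+3
4+3+2+1
4+3+1+1+1
4+2+2+2
4+2+2+1+1
4+2+1+1+1+1
4+1+1+1+1+1+1
3+3+3+1
3+3+2+2
3+3+2+1+1
3+3+1+1+1+1
3+2+2+2+1
3+2+2+1+1+1
3+2+1+1+1+1+1
3+1+1+1+1+1+1+1
2+2+2+2+2
2+2+2+2+1+1
2+2+2+1+1+1+1
2+2+1+1+1+1+1+1
2+1+1+1+1+1+1+1+1
1+1+1+1+1+1+1+1+1+1

23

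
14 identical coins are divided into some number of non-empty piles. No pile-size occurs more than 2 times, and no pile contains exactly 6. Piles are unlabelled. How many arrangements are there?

44

There are too many to list fully; the first 12 (by largest part) are:
14
13+1
12+2
12+1+1
11+3
11+2+1
10+4
10+3+1
10+2+2
10+2+1+1
9+5
9+4+1
…and 32 more, for 44 total.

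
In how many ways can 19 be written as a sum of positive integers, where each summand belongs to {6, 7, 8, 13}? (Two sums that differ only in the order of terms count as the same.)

2

Enumerating:
13, 6
7, 6, 6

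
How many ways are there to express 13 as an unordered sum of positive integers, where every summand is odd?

Enumerating:
13
11+1+1
9+3+1
9+1+1+1+1
7+5+1
7+3+3
7+3+1+1+1
7+1+1+1+1+1+1
5+5+3
5+5+1+1+1
5+3+3+1+1
5+3+1+1+1+1+1
5+1+1+1+1+1+1+1+1
3+3+3+3+1
3+3+3+1+1+1+1
3+3+1+1+1+1+1+1+1
3+1+1+1+1+1+1+1+1+1+1
1+1+1+1+1+1+1+1+1+1+1+1+1
Counting gives 18.

18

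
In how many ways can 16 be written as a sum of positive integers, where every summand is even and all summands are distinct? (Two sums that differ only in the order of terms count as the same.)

6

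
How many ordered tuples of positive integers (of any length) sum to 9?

256

The number of compositions of n is 2^(n−1); here 2^8 = 256.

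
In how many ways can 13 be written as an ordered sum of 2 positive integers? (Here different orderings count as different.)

12

A composition of 13 into 2 positive parts is chosen by placing 1 dividers among the 12 gaps between 13 units: C(12,1) = 12.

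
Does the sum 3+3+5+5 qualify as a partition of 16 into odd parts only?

Yes

The parts sum to 16, and the condition 'every summand is odd' holds.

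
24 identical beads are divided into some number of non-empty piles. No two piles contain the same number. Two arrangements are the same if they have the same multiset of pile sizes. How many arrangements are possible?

There are 122 such partitions.

122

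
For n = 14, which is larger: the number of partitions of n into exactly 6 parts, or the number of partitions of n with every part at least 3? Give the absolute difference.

7

Partitions of 14 into exactly 6 parts: 20.
Partitions of 14 with every part at least 3: 13.
|20 − 13| = 7.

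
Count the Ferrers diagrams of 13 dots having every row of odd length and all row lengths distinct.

The partitions of 13 that satisfy the conditions:
13
9, 3, 1
7, 5, 1
Counting gives 3.

3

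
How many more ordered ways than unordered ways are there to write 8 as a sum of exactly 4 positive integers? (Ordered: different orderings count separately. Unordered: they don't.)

30

Compositions: C(7,3) = 35.
Unordered (partitions into 4 parts): 5.
Difference: 35 − 5 = 30.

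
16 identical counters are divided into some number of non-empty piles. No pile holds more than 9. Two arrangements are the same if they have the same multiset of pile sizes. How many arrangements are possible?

Enumerating by decreasing first part gives 201 partitions in all.

201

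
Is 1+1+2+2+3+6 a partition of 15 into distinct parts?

No

The parts sum to 15, and the condition 'all summands are distinct' is violated.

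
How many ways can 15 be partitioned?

176

Counting exhaustively, 176 partitions satisfy the conditions.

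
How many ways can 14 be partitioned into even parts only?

15

Enumerating:
14
2, 12
4, 10
2, 2, 10
6, 8
2, 4, 8
2, 2, 2, 8
2, 6, 6
4, 4, 6
2, 2, 4, 6
2, 2, 2, 2, 6
2, 4, 4, 4
2, 2, 2, 4, 4
2, 2, 2, 2, 2, 4
2, 2, 2, 2, 2, 2, 2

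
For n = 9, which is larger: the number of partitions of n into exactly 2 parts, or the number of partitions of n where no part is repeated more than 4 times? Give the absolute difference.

21

Partitions of 9 into exactly 2 parts: 4.
Partitions of 9 where no part is repeated more than 4 times: 25.
|4 − 25| = 21.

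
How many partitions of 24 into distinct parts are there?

122

Direct enumeration gives 122 partitions.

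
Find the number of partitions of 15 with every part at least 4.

Enumerating:
15
4+11
5+10
6+9
7+8
4+4+7
4+5+6
5+5+5

8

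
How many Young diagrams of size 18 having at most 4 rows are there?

84

Direct enumeration gives 84 partitions.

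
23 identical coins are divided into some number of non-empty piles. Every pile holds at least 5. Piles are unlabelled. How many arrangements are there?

21

The partitions of 23 that satisfy the conditions:
23
5, 18
6, 17
7, 16
8, 15
9, 14
10, 13
5, 5, 13
11, 12
5, 6, 12
5, 7, 11
6, 6, 11
5, 8, 10
6, 7, 10
5, 9, 9
6, 8, 9
7, 7, 9
7, 8, 8
5, 5, 5, 8
5, 5, 6, 7
5, 6, 6, 6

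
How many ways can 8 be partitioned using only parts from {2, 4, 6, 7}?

They are:
6, 2
4, 4
4, 2, 2
2, 2, 2, 2
Counting gives 4.

4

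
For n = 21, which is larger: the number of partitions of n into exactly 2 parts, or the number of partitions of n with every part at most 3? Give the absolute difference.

Partitions of 21 into exactly 2 parts: 10.
Partitions of 21 with every part at most 3: 48.
|10 − 48| = 38.

38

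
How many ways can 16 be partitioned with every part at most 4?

64

There are too many to list fully; the first 12 (by largest part) are:
4,4,4,4
4,4,4,3,1
4,4,4,2,2
4,4,4,2,1,1
4,4,4,1,1,1,1
4,4,3,3,2
4,4,3,3,1,1
4,4,3,2,2,1
4,4,3,2,1,1,1
4,4,3,1,1,1,1,1
4,4,2,2,2,2
4,4,2,2,2,1,1
…and 52 more, for 64 total.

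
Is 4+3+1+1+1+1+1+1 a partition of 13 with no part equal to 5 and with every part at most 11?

Yes

The parts sum to 13, and the condition 'no summand equals 5' holds; the condition 'no summand exceeds 11' holds.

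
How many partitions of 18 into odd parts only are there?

46

There are too many to list fully; the first 12 (by largest part) are:
17+1
15+3
15+1+1+1
13+5
13+3+1+1
13+1+1+1+1+1
11+7
11+5+1+1
11+3+3+1
11+3+1+1+1+1
11+1+1+1+1+1+1+1
9+9
…and 34 more, for 46 total.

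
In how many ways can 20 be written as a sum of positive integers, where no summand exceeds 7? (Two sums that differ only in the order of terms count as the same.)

364

A full systematic count gives 364.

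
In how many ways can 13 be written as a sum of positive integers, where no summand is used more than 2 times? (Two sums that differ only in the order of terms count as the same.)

There are too many to list fully; the first 12 (by largest part) are:
13
1, 12
2, 11
1, 1, 11
3, 10
1, 2, 10
4, 9
1, 3, 9
2, 2, 9
1, 1, 2, 9
5, 8
1, 4, 8
…and 32 more, for 44 total.

44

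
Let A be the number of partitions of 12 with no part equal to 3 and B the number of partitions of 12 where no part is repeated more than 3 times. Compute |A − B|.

3

Partitions of 12 with no part equal to 3: 47.
Partitions of 12 where no part is repeated more than 3 times: 50.
|47 − 50| = 3.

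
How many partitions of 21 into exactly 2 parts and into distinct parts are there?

10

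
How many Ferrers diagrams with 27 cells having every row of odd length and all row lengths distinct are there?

They are:
27
23+3+1
21+5+1
19+7+1
19+5+3
17+9+1
17+7+3
15+11+1
15+9+3
15+7+5
13+11+3
13+9+5
11+9+7
11+7+5+3+1
That's 14 in total.

14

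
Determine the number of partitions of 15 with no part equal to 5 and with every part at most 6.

Systematic enumeration (by largest part, then next-largest, …) yields 75.

75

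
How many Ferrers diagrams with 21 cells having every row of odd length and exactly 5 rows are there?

Listing the qualifying partitions of 21:
1,1,1,1,17
1,1,1,3,15
1,1,1,5,13
1,1,3,3,13
1,1,1,7,11
1,1,3,5,11
1,3,3,3,11
1,1,1,9,9
1,1,3,7,9
1,1,5,5,9
1,3,3,5,9
3,3,3,3,9
1,1,5,7,7
1,3,3,7,7
1,3,5,5,7
3,3,3,5,7
1,5,5,5,5
3,3,5,5,5
Counting gives 18.

18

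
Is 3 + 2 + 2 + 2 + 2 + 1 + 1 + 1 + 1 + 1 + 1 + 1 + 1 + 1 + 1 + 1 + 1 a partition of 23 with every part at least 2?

The parts sum to 23, and the condition 'every summand is at least 2' is violated.

No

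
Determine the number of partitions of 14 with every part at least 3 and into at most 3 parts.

11

Enumerating:
14
3, 11
4, 10
5, 9
6, 8
3, 3, 8
7, 7
3, 4, 7
3, 5, 6
4, 4, 6
4, 5, 5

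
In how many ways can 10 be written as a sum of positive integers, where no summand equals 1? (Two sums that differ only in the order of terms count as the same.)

12

The partitions of 10 that satisfy the conditions:
10
8, 2
7, 3
6, 4
6, 2, 2
5, 5
5, 3, 2
4, 4, 2
4, 3, 3
4, 2, 2, 2
3, 3, 2, 2
2, 2, 2, 2, 2
Counting gives 12.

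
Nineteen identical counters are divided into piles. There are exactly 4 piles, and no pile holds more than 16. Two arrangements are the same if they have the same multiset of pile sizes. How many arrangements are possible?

A partial list (first 12 by largest part):
16+1+1+1
15+2+1+1
14+3+1+1
14+2+2+1
13+4+1+1
13+3+2+1
13+2+2+2
12+5+1+1
12+4+2+1
12+3+3+1
12+3+2+2
11+6+1+1
…and 42 more, for 54 total.

54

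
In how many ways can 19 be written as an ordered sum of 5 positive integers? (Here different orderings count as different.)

3060

A composition of 19 into 5 positive parts is chosen by placing 4 dividers among the 18 gaps between 19 units: C(18,4) = 3060.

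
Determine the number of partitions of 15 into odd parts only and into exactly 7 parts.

They are:
9, 1, 1, 1, 1, 1, 1
7, 3, 1, 1, 1, 1, 1
5, 5, 1, 1, 1, 1, 1
5, 3, 3, 1, 1, 1, 1
3, 3, 3, 3, 1, 1, 1
Counting gives 5.

5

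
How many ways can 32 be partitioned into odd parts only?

390

There are 390 such partitions.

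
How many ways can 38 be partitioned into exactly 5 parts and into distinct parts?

291

Systematic enumeration (by largest part, then next-largest, …) yields 291.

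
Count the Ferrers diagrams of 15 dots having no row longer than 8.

146

Direct enumeration gives 146 partitions.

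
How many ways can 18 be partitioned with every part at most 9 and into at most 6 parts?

139

Systematic enumeration (by largest part, then next-largest, …) yields 139.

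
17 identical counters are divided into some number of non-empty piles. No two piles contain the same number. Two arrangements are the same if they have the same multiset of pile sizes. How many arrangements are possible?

There are too many to list fully; the first 12 (by largest part) are:
17
16,1
15,2
14,3
14,2,1
13,4
13,3,1
12,5
12,4,1
12,3,2
11,6
11,5,1
…and 26 more, for 38 total.

38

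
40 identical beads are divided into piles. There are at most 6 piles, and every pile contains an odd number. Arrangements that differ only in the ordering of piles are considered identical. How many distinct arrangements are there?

Counting exhaustively, 257 partitions satisfy the conditions.

257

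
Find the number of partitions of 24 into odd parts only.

Systematic enumeration (by largest part, then next-largest, …) yields 122.

122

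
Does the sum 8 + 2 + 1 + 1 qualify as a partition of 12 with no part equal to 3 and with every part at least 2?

No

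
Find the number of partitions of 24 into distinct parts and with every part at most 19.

115

Enumerating by decreasing first part gives 115 partitions in all.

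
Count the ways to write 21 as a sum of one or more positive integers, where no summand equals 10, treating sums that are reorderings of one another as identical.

Counting exhaustively, 736 partitions satisfy the conditions.

736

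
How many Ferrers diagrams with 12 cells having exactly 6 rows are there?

11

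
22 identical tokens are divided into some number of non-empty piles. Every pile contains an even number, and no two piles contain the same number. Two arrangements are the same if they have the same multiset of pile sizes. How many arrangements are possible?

12

Listing the qualifying partitions of 22:
22
2 + 20
4 + 18
6 + 16
2 + 4 + 16
8 + 14
2 + 6 + 14
10 + 12
2 + 8 + 12
4 + 6 + 12
4 + 8 + 10
2 + 4 + 6 + 10
That's 12 in total.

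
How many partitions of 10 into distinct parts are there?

Enumerating:
10
1 + 9
2 + 8
3 + 7
1 + 2 + 7
4 + 6
1 + 3 + 6
1 + 4 + 5
2 + 3 + 5
1 + 2 + 3 + 4

10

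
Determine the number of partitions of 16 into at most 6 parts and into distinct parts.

32

There are too many to list fully; the first 12 (by largest part) are:
16
15+1
14+2
13+3
13+2+1
12+4
12+3+1
11+5
11+4+1
11+3+2
10+6
10+5+1
…and 20 more, for 32 total.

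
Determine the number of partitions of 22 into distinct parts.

There are 89 such partitions.

89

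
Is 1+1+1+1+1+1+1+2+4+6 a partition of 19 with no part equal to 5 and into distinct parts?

No

The parts sum to 19, and the condition 'all summands are distinct' is violated.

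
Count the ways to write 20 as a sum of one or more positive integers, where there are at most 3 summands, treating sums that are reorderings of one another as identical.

44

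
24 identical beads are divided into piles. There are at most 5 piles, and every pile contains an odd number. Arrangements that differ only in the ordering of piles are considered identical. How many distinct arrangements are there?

29

A partial list (first 12 by largest part):
23 + 1
21 + 3
21 + 1 + 1 + 1
19 + 5
19 + 3 + 1 + 1
17 + 7
17 + 5 + 1 + 1
17 + 3 + 3 + 1
15 + 9
15 + 7 + 1 + 1
15 + 5 + 3 + 1
15 + 3 + 3 + 3
…and 17 more, for 29 total.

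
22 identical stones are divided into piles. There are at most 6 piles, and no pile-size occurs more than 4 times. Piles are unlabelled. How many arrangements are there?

There are 387 such partitions.

387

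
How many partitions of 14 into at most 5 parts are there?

70

There are too many to list fully; the first 12 (by largest part) are:
14
1+13
2+12
1+1+12
3+11
1+2+11
1+1+1+11
4+10
1+3+10
2+2+10
1+1+2+10
1+1+1+1+10
…and 58 more, for 70 total.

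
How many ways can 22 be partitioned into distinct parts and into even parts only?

12

Listing the qualifying partitions of 22:
22
20 + 2
18 + 4
16 + 6
16 + 4 + 2
14 + 8
14 + 6 + 2
12 + 10
12 + 8 + 2
12 + 6 + 4
10 + 8 + 4
10 + 6 + 4 + 2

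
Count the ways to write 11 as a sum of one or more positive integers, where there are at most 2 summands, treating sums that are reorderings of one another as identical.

6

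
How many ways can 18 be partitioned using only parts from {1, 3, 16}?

8

The partitions of 18 that satisfy the conditions:
16 + 1 + 1
3 + 3 + 3 + 3 + 3 + 3
3 + 3 + 3 + 3 + 3 + 1 + 1 + 1
3 + 3 + 3 + 3 + 1 + 1 + 1 + 1 + 1 + 1
3 + 3 + 3 + 1 + 1 + 1 + 1 + 1 + 1 + 1 + 1 + 1
3 + 3 + 1 + 1 + 1 + 1 + 1 + 1 + 1 + 1 + 1 + 1 + 1 + 1
3 + 1 + 1 + 1 + 1 + 1 + 1 + 1 + 1 + 1 + 1 + 1 + 1 + 1 + 1 + 1
1 + 1 + 1 + 1 + 1 + 1 + 1 + 1 + 1 + 1 + 1 + 1 + 1 + 1 + 1 + 1 + 1 + 1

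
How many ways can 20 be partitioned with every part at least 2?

137

Counting exhaustively, 137 partitions satisfy the conditions.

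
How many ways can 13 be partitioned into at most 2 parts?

The partitions of 13 that satisfy the conditions:
13
12 + 1
11 + 2
10 + 3
9 + 4
8 + 5
7 + 6

7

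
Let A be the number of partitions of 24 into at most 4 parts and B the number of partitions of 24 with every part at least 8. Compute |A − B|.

162

Partitions of 24 into at most 4 parts: 169.
Partitions of 24 with every part at least 8: 7.
|169 − 7| = 162.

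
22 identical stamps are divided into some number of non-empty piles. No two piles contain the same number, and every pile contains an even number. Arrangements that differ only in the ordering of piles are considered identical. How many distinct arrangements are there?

12

Listing the qualifying partitions of 22:
22
2,20
4,18
6,16
2,4,16
8,14
2,6,14
10,12
2,8,12
4,6,12
4,8,10
2,4,6,10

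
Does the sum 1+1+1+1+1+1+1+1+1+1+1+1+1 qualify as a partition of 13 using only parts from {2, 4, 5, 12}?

No

The parts sum to 13, and the condition 'each summand belongs to {2, 4, 5, 12}' is violated.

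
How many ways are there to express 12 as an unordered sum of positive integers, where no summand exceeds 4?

34

A partial list (first 12 by largest part):
4+4+4
4+4+3+1
4+4+2+2
4+4+2+1+1
4+4+1+1+1+1
4+3+3+2
4+3+3+1+1
4+3+2+2+1
4+3+2+1+1+1
4+3+1+1+1+1+1
4+2+2+2+2
4+2+2+2+1+1
…and 22 more, for 34 total.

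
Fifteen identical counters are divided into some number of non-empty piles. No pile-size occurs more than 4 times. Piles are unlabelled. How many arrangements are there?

There are 127 such partitions.

127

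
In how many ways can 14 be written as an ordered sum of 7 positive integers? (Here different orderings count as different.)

By stars and bars with positive parts, the count is C(13,6) = 1716.

1716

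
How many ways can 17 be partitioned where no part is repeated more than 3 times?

166

Counting exhaustively, 166 partitions satisfy the conditions.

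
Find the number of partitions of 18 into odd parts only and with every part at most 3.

Listing the qualifying partitions of 18:
3 + 3 + 3 + 3 + 3 + 3
1 + 1 + 1 + 3 + 3 + 3 + 3 + 3
1 + 1 + 1 + 1 + 1 + 1 + 3 + 3 + 3 + 3
1 + 1 + 1 + 1 + 1 + 1 + 1 + 1 + 1 + 3 + 3 + 3
1 + 1 + 1 + 1 + 1 + 1 + 1 + 1 + 1 + 1 + 1 + 1 + 3 + 3
1 + 1 + 1 + 1 + 1 + 1 + 1 + 1 + 1 + 1 + 1 + 1 + 1 + 1 + 1 + 3
1 + 1 + 1 + 1 + 1 + 1 + 1 + 1 + 1 + 1 + 1 + 1 + 1 + 1 + 1 + 1 + 1 + 1
Counting gives 7.

7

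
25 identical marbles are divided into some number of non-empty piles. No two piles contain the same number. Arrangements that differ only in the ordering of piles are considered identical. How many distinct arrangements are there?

142

Enumerating by decreasing first part gives 142 partitions in all.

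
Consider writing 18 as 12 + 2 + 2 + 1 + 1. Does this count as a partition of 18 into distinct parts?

No

The parts sum to 18, and the condition 'all summands are distinct' is violated.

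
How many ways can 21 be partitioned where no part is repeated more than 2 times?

243

Counting exhaustively, 243 partitions satisfy the conditions.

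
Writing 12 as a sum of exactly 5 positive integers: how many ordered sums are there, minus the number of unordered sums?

Compositions: C(11,4) = 330.
Partitions of 12 into exactly 5 parts: 13.
Difference: 330 − 13 = 317.

317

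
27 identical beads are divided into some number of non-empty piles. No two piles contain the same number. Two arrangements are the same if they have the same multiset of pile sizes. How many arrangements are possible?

192

A full systematic count gives 192.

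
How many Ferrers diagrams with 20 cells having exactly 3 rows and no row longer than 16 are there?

A partial list (first 12 by largest part):
1,3,16
2,2,16
1,4,15
2,3,15
1,5,14
2,4,14
3,3,14
1,6,13
2,5,13
3,4,13
1,7,12
2,6,12
…and 19 more, for 31 total.

31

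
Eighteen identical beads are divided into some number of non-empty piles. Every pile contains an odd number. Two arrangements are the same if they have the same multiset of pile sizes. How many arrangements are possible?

46

A partial list (first 12 by largest part):
17,1
15,3
15,1,1,1
13,5
13,3,1,1
13,1,1,1,1,1
11,7
11,5,1,1
11,3,3,1
11,3,1,1,1,1
11,1,1,1,1,1,1,1
9,9
…and 34 more, for 46 total.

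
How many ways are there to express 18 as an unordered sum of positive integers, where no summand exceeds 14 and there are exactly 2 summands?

6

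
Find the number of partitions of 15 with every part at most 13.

174

There are 174 such partitions.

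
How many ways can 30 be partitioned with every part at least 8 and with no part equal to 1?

Listing the qualifying partitions of 30:
30
8, 22
9, 21
10, 20
11, 19
12, 18
13, 17
14, 16
15, 15
8, 8, 14
8, 9, 13
8, 10, 12
9, 9, 12
8, 11, 11
9, 10, 11
10, 10, 10
Counting gives 16.

16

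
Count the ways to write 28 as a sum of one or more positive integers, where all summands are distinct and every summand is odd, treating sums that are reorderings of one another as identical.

They are:
27, 1
25, 3
23, 5
21, 7
19, 9
19, 5, 3, 1
17, 11
17, 7, 3, 1
15, 13
15, 9, 3, 1
15, 7, 5, 1
13, 11, 3, 1
13, 9, 5, 1
13, 7, 5, 3
11, 9, 7, 1
11, 9, 5, 3
That's 16 in total.

16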